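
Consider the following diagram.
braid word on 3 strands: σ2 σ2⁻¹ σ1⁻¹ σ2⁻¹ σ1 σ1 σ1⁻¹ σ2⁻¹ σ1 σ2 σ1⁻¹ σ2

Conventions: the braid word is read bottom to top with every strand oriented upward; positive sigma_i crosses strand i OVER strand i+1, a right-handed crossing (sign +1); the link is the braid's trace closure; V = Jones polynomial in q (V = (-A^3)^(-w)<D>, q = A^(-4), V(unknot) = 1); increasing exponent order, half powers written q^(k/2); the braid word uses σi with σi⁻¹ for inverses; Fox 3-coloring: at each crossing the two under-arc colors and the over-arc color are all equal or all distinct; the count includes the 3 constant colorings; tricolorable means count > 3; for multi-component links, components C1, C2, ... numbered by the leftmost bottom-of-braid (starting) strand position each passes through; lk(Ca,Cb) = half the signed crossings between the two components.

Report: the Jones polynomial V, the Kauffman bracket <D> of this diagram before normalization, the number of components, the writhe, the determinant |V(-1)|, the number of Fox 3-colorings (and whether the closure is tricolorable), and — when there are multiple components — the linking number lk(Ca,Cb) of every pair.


V = -q^-3 + q^-2 - q^-1 + 3 - q + q^2 - q^3
<D> = -A^-12 + A^-8 - A^-4 + 3 - A^4 + A^8 - A^12 (w = 0)
1 component over 12 crossings, w = 0
27 Fox colorings among 3^12, |V(-1)| = 9: tricolorable
why: det 9 = |V(-1)|; divisible by 3, so tricolorable


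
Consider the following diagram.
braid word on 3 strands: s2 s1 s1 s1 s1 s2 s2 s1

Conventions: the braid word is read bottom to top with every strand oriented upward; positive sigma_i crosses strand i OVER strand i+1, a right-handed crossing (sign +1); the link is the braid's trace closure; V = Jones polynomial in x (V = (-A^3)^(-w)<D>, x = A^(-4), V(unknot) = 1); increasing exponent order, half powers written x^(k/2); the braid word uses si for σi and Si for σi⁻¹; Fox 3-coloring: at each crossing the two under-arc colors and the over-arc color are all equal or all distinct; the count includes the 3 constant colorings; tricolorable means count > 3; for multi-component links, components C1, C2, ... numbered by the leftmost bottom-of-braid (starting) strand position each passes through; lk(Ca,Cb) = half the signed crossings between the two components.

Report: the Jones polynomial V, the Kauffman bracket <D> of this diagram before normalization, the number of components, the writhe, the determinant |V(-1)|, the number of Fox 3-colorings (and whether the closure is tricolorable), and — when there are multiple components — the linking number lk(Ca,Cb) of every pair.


Jones polynomial: V(x) = x^3 + x^5 - x^6 + x^7 - x^8 + x^9 - x^10
<D> = -A^-16 + A^-12 - A^-8 + A^-4 - 1 + A^4 + A^12; writhe +8
components 1, writhe +8 (8 crossings)
3-colorings: 3 of 3^8, det 7 — not tricolorable
note: w = +8 shifts under R1 moves; the (-A^3)^(-8) factor cancels that in V


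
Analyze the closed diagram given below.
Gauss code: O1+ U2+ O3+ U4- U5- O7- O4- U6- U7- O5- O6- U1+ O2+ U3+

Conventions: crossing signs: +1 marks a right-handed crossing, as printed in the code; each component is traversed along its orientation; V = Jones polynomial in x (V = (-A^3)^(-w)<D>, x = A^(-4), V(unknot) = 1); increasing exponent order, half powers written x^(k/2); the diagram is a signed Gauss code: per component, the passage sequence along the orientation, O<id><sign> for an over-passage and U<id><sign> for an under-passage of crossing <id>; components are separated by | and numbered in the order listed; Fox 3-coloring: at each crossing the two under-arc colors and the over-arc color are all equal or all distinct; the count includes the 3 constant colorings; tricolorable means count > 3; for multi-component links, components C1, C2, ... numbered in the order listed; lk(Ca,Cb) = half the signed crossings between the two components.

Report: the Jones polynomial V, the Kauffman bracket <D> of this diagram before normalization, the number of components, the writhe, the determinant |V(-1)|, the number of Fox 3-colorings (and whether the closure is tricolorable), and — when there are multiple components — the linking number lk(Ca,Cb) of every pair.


Jones polynomial: V(x) = -x^-3 + x^-2 - x^-1 + 3 - x + x^2 - x^3
<D> = A^-15 - A^-11 + A^-7 - 3A^-3 + A - A^5 + A^9; writhe -1
components 1, writhe -1 (7 crossings)
3-colorings: 27 of 3^7, det 9 — tricolorable
note: det 9 = |V(-1)|; divisible by 3, so tricolorable


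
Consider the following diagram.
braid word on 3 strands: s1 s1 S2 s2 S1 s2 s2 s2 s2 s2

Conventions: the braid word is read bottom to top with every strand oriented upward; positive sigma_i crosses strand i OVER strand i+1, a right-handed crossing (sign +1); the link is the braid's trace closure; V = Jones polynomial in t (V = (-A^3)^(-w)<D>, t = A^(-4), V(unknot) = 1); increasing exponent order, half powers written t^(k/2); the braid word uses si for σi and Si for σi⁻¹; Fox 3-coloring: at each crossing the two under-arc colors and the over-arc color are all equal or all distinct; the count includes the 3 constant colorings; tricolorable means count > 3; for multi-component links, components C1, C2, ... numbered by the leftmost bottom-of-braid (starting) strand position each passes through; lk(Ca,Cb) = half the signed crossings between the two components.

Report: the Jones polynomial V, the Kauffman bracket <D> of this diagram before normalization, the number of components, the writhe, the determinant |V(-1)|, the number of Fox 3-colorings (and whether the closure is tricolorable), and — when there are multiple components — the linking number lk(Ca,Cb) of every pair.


V = t^2 + t^4 - t^5 + t^6 - t^7
<D> = -A^-10 + A^-6 - A^-2 + A^2 + A^10 (w = +6)
1 component over 10 crossings, w = +6
3 Fox colorings among 3^10, |V(-1)| = 5: not tricolorable
why: w = +6 shifts under R1 moves; the (-A^3)^(-6) factor cancels that in V


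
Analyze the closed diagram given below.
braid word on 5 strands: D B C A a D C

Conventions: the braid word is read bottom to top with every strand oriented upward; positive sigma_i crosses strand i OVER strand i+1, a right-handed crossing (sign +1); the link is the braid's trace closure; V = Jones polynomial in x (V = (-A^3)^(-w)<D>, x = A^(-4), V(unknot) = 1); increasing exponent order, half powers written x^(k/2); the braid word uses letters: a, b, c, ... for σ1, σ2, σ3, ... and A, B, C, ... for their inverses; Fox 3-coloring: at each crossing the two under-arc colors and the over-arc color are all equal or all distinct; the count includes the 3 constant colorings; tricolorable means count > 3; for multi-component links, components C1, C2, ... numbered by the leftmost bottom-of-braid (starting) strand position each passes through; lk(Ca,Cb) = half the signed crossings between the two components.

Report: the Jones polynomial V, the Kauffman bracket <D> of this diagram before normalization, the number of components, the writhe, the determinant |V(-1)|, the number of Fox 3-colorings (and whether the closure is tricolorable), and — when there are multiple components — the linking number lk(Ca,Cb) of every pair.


V = x^(-9/2) - x^(-5/2) - x^(-3/2) - x^(-1/2)
<D> = A^-13 + A^-9 + A^-5 - A^3 (w = -5)
2 components over 7 crossings, w = -5
lk(C1,C2): 0
27 Fox colorings among 3^7, |V(-1)| = 0: tricolorable
why: inverse pairs cancel, leaving σ4⁻¹ σ2⁻¹ σ3⁻¹ σ4⁻¹ σ3⁻¹


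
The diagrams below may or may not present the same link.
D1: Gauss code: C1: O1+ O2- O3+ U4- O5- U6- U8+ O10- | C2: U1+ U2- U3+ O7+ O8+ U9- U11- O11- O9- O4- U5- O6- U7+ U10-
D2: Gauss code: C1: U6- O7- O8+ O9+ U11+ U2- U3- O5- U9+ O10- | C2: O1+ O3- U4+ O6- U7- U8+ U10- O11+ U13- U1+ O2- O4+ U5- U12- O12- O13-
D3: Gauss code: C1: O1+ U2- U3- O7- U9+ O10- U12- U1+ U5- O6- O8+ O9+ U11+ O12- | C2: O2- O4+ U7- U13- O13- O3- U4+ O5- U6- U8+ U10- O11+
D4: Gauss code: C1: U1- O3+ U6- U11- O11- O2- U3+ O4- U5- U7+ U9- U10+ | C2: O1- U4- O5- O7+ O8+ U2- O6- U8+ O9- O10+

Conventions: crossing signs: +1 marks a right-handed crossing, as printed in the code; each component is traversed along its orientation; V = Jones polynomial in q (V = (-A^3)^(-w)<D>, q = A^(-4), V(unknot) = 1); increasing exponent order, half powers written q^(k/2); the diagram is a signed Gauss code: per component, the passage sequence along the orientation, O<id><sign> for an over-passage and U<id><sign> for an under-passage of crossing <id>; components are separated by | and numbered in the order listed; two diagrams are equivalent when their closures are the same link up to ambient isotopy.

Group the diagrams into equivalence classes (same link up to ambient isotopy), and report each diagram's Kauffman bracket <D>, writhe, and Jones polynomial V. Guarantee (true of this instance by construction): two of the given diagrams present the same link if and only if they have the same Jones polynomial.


classes: {D1} | {D2, D3, D4}
V(D1) = -q^(-5/2) - q^(-1/2)  [11 crossings, <D> = A^-7 + A, w = -3]
D2 (bracket A^-15 - 2A^-11 + 2A^-7 - 2A^-3 + 3A - A^5 + A^9; 13 crossings at w = -3): V = -q^(-9/2) + q^(-7/2) - 3q^(-5/2) + 2q^(-3/2) - 2q^(-1/2) + 2q^(1/2) - q^(3/2)
V(D3) = -q^(-9/2) + q^(-7/2) - 3q^(-5/2) + 2q^(-3/2) - 2q^(-1/2) + 2q^(1/2) - q^(3/2)  [13 crossings, <D> = A^-15 - 2A^-11 + 2A^-7 - 2A^-3 + 3A - A^5 + A^9, w = -3]
V(D4) = -q^(-9/2) + q^(-7/2) - 3q^(-5/2) + 2q^(-3/2) - 2q^(-1/2) + 2q^(1/2) - q^(3/2)  (w -3, c 11, <D> = A^-15 - 2A^-11 + 2A^-7 - 2A^-3 + 3A - A^5 + A^9)
note: 2 classes among 4 diagrams; unequal V(q) rules out equality


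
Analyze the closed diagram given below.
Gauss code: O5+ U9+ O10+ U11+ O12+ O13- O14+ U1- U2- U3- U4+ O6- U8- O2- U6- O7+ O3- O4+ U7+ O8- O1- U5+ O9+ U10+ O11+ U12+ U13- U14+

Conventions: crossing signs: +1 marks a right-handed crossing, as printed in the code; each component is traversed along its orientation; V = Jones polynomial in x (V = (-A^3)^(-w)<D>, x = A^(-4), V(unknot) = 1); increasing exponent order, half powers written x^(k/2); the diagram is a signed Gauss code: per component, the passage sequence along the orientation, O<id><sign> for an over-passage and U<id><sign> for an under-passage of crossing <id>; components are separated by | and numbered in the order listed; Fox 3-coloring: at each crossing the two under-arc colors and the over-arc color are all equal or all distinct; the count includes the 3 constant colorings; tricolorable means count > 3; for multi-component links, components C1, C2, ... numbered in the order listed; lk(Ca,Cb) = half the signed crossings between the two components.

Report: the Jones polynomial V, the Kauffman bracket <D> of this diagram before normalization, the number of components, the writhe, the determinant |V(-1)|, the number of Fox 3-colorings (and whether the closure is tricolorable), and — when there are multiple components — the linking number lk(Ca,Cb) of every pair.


V(x) = -x^-2 + x^-1 - 1 + 3x - 2x^2 + 3x^3 - 2x^4 + x^5 - x^6
bracket: -A^-18 + A^-14 - 2A^-10 + 3A^-6 - 2A^-2 + 3A^2 - A^6 + A^10 - A^14, w = +2
1 component, writhe +2, over 14 crossings
det 15, colorings 9 of 3^14 — tricolorable
observation: |V(-1)| = 15: so tricolorable, since 3 divides 15


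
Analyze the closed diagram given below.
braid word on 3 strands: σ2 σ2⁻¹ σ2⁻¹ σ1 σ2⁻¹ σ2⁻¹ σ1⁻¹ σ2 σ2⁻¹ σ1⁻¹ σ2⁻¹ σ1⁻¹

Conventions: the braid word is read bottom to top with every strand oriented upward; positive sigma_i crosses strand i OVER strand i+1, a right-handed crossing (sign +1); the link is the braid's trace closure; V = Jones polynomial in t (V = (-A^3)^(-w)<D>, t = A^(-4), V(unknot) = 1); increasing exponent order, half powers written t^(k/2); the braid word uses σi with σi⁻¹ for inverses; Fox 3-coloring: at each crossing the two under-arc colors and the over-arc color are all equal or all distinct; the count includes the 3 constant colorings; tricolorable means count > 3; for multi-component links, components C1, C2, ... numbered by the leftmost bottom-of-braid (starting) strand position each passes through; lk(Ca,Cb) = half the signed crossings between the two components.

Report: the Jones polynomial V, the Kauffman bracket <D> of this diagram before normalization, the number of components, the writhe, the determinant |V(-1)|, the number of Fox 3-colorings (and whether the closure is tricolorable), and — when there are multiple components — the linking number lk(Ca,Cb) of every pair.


V = t^-8 - 2t^-7 + t^-6 - 2t^-5 + 2t^-4 + t^-2
<D> = A^-10 + 2A^-2 - 2A^2 + A^6 - 2A^10 + A^14 (w = -6)
1 component over 12 crossings, w = -6
27 Fox colorings among 3^12, |V(-1)| = 9: tricolorable
why: |V(-1)| = 9: so tricolorable, since 3 divides 9


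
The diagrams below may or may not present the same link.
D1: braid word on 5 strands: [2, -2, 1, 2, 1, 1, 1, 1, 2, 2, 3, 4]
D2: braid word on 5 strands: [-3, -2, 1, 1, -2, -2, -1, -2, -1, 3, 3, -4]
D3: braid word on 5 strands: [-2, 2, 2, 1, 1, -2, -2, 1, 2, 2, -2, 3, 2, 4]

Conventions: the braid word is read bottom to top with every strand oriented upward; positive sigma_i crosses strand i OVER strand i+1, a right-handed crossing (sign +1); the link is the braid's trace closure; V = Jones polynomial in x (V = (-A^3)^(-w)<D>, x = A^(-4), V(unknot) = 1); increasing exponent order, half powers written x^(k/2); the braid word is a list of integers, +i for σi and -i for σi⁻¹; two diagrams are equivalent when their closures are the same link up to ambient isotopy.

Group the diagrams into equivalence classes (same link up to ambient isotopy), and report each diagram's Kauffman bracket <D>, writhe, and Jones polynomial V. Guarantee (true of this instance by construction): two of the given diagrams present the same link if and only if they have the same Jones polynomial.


equivalence classes: {D1} | {D2} | {D3}
D1 (bracket -A^-10 + A^-6 - A^-2 + A^2 - A^6 + A^10 + A^18; 12 crossings at w = +10): V = x^3 + x^5 - x^6 + x^7 - x^8 + x^9 - x^10
V(D2) = -x^-6 + x^-5 - x^-4 + 2x^-3 - x^-2 + x^-1  (w -4, c 12, <D> = A^-8 - A^-4 + 2 - A^4 + A^8 - A^12)
D3 (bracket A^-10 - 2A^-6 + 2A^-2 - 3A^2 + 3A^6 - 2A^10 + 2A^14; 14 crossings at w = +6): V = 2x - 2x^2 + 3x^3 - 3x^4 + 2x^5 - 2x^6 + x^7
key observation: 3 values of V(x) split the 3 diagrams


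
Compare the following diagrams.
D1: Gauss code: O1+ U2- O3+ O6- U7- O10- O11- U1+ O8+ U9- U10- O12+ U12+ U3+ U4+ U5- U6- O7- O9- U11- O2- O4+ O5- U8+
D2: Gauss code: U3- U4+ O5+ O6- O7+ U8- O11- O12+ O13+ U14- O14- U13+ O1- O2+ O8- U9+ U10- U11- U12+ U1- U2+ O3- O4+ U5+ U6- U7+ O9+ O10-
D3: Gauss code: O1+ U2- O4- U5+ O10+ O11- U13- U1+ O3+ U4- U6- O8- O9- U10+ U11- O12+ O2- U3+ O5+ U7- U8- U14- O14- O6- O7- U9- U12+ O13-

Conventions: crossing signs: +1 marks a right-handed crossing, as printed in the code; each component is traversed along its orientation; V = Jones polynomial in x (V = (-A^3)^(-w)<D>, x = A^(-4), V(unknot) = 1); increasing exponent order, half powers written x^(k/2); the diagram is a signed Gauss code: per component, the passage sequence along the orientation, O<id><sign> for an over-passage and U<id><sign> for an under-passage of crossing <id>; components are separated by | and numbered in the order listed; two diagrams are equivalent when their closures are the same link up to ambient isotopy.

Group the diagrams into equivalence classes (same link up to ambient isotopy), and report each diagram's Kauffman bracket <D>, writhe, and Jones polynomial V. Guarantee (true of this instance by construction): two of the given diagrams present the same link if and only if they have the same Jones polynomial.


classes: {D1, D3} | {D2}
V(D1) = x^-5 - 2x^-4 + 2x^-3 - 2x^-2 + 2x^-1 - 1 + x  [12 crossings, <D> = A^-10 - A^-6 + 2A^-2 - 2A^2 + 2A^6 - 2A^10 + A^14, w = -2]
V(D2) = 1  [14 crossings, <D> = 1, w = 0]
V(D3) = x^-5 - 2x^-4 + 2x^-3 - 2x^-2 + 2x^-1 - 1 + x  (w -4, c 14, <D> = A^-16 - A^-12 + 2A^-8 - 2A^-4 + 2 - 2A^4 + A^8)
insight: comparing 3 Jones polynomials yields 2 groups


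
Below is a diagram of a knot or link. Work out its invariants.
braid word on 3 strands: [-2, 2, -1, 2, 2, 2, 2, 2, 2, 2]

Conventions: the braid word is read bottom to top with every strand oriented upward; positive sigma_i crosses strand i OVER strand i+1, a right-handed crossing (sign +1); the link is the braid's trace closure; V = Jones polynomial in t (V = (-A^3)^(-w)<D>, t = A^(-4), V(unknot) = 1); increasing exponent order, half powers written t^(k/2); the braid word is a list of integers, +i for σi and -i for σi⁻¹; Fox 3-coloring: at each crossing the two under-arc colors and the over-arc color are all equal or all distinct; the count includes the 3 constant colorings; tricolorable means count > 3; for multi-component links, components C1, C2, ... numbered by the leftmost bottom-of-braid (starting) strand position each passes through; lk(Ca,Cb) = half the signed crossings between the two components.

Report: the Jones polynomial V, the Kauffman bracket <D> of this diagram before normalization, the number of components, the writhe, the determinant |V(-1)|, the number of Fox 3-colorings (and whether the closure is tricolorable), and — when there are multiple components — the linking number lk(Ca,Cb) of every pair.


V = t^3 + t^5 - t^6 + t^7 - t^8 + t^9 - t^10
<D> = -A^-22 + A^-18 - A^-14 + A^-10 - A^-6 + A^-2 + A^6 (w = +6)
1 component over 10 crossings, w = +6
3 Fox colorings among 3^10, |V(-1)| = 7: not tricolorable
why: V spans 7 powers of t: at least 7 crossings in any diagram


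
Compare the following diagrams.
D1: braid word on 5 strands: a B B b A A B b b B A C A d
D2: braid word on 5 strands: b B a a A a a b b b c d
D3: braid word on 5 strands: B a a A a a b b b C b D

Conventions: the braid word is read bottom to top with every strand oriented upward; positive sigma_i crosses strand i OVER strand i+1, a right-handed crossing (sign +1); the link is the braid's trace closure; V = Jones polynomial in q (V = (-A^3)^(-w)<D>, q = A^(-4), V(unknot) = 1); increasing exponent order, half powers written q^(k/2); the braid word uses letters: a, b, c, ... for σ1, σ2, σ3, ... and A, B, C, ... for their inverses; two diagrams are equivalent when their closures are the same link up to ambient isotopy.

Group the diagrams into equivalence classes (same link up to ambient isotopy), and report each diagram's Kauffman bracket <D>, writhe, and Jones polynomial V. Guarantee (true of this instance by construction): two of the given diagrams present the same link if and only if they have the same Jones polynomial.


equivalence classes: {D1} | {D2, D3}
D1 (bracket A^-8 + 1 - A^4; 14 crossings at w = -4): V = -q^-4 + q^-3 + q^-1
V(D2) = q^2 + 2q^4 - 2q^5 + q^6 - 2q^7 + q^8  [12 crossings, <D> = A^-8 - 2A^-4 + 1 - 2A^4 + 2A^8 + A^16, w = +8]
V(D3) = q^2 + 2q^4 - 2q^5 + q^6 - 2q^7 + q^8  (w +4, c 12, <D> = A^-20 - 2A^-16 + A^-12 - 2A^-8 + 2A^-4 + A^4)
observation: comparing 3 Jones polynomials yields 2 groups


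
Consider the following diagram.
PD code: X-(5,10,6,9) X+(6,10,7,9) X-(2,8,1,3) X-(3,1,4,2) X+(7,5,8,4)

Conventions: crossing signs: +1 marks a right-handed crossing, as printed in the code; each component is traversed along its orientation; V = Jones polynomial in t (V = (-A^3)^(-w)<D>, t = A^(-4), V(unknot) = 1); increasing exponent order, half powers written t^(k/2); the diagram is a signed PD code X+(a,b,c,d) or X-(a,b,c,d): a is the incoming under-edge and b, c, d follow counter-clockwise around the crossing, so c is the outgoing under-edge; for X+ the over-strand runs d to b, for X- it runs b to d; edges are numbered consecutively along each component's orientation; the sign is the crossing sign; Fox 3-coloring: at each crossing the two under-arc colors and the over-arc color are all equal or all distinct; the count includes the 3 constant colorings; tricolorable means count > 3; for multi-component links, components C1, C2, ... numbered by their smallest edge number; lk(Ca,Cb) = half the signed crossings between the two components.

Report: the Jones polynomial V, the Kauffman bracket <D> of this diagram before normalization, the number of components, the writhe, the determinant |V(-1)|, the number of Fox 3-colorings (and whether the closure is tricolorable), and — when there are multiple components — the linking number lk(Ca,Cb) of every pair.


V(t) = t^-3 + t^-2 + t^-1 + 1
bracket: -A^-3 - A - A^5 - A^9, w = -1
3 components, writhe -1, over 5 crossings
lk(C1,C2) = -1
linking number lk(C1,C3) = 0
lk(C2,C3): 0
det 0, colorings 9 of 3^6 — tricolorable
observation: span 3 respects span(V) <= c + mu - 1 = 7 for this 3-component diagram


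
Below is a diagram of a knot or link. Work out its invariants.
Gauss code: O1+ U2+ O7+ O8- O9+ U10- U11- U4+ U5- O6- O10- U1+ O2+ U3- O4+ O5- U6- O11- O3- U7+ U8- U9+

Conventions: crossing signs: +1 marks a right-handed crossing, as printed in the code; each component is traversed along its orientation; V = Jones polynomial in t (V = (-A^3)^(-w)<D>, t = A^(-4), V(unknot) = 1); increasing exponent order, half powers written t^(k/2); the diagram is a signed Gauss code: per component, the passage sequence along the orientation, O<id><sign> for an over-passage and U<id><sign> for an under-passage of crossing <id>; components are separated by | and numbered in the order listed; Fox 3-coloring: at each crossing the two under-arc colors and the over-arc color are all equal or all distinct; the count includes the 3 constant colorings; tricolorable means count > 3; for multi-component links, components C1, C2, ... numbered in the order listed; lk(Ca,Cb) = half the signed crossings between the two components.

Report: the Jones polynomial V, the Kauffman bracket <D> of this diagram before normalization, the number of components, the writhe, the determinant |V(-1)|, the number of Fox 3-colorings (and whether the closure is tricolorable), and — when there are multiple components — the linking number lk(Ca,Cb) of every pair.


Jones polynomial: V(t) = -t^-3 + 2t^-2 - 2t^-1 + 3 - 2t + 2t^2 - t^3
<D> = A^-15 - 2A^-11 + 2A^-7 - 3A^-3 + 2A - 2A^5 + A^9; writhe -1
components 1, writhe -1 (11 crossings)
3-colorings: 3 of 3^11, det 13 — not tricolorable
note: V is palindromic (span 6, det 13): t -> 1/t fixes it; necessary, not sufficient, for amphichirality


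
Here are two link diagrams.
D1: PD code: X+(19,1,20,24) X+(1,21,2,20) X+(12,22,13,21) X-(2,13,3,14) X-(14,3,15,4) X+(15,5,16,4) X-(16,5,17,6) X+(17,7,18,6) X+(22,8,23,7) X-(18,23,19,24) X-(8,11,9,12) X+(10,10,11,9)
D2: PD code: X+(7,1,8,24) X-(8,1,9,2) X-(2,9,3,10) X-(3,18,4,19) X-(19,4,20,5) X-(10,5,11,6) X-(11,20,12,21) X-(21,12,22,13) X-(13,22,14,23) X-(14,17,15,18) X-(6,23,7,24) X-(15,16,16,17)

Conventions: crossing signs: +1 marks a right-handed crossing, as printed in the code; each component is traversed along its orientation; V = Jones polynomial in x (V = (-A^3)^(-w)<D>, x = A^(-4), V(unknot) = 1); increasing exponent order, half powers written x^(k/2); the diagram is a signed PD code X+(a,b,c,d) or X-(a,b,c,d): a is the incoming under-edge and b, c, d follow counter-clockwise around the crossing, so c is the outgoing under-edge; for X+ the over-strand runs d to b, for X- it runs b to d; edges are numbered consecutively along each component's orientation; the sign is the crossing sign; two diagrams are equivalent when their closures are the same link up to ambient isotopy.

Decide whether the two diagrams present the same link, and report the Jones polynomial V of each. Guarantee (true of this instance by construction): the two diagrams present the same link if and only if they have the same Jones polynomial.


equivalent: no
D1 (bracket A^6; 12 crossings at w = +2): V = 1
D2 (bracket A^-18 + A^-10 - A^2; 12 crossings at w = -10): V = -x^-8 + x^-5 + x^-3
key observation: comparing 2 Jones polynomials yields 2 groups


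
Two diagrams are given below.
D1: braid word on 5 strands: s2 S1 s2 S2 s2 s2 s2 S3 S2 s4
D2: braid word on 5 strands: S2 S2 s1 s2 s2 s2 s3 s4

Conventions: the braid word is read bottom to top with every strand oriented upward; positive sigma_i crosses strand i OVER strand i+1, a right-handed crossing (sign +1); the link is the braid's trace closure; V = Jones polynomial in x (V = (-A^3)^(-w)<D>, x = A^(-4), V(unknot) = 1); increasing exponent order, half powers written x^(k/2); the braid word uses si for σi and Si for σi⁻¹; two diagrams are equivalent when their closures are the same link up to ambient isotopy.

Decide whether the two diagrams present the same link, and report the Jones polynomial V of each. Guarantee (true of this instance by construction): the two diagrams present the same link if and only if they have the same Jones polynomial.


equivalent: no
V(D1) = x + x^3 - x^4  (w +2, c 10, <D> = -A^-10 + A^-6 + A^2)
D2 (bracket A^12; 8 crossings at w = +4): V = 1
why: V(x) takes 2 values over 2 diagrams, fixing the grouping


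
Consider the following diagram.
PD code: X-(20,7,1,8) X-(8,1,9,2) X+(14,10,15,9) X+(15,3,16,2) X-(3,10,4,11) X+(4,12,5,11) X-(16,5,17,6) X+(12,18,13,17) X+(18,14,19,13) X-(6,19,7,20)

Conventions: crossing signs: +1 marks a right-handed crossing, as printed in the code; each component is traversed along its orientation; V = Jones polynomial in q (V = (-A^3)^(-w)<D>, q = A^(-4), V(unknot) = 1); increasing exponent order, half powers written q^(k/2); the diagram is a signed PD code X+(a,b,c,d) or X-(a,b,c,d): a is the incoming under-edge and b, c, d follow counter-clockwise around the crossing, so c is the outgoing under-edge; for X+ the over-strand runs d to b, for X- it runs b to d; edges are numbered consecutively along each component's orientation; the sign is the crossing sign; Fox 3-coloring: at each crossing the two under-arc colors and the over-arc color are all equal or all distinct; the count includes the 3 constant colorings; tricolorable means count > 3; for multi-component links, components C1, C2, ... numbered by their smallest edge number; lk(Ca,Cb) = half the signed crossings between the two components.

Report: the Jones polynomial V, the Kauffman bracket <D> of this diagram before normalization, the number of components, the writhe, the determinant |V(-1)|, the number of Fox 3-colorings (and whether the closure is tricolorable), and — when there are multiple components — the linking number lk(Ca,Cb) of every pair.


V(q) = -q^-3 + q^-2 - q^-1 + 3 - q + q^2 - q^3
bracket: -A^-12 + A^-8 - A^-4 + 3 - A^4 + A^8 - A^12, w = 0
1 component, writhe 0, over 10 crossings
det 9, colorings 27 of 3^10 — tricolorable
observation: |V(-1)| = 9: so tricolorable, since 3 divides 9


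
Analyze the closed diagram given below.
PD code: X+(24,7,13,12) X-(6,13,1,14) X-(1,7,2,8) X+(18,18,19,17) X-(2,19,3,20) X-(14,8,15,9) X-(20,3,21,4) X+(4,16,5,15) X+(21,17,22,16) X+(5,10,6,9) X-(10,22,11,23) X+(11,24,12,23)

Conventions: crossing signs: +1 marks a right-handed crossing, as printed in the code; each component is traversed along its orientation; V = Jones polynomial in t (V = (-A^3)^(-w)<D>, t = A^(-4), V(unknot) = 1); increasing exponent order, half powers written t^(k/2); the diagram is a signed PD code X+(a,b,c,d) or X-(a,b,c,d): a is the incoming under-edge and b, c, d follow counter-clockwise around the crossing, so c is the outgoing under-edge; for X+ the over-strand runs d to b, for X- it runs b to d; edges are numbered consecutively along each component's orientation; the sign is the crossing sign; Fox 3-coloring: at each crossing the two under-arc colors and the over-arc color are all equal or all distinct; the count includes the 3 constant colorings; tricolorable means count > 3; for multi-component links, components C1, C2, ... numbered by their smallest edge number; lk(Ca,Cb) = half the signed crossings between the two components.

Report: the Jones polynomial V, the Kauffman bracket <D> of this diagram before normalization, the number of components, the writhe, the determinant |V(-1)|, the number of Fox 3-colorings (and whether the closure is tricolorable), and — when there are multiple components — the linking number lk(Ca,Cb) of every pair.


V = t^-3 + t^-2 + t^-1 + 1
<D> = 1 + A^4 + A^8 + A^12 (w = 0)
3 components over 12 crossings, w = 0
lk(C1,C2): 0
lk(C1,C3) = -1
linking number lk(C2,C3) = 0
9 Fox colorings among 3^12, |V(-1)| = 0: tricolorable
why: w = 0 shifts under R1 moves; the (-A^3)^(0) factor cancels that in V


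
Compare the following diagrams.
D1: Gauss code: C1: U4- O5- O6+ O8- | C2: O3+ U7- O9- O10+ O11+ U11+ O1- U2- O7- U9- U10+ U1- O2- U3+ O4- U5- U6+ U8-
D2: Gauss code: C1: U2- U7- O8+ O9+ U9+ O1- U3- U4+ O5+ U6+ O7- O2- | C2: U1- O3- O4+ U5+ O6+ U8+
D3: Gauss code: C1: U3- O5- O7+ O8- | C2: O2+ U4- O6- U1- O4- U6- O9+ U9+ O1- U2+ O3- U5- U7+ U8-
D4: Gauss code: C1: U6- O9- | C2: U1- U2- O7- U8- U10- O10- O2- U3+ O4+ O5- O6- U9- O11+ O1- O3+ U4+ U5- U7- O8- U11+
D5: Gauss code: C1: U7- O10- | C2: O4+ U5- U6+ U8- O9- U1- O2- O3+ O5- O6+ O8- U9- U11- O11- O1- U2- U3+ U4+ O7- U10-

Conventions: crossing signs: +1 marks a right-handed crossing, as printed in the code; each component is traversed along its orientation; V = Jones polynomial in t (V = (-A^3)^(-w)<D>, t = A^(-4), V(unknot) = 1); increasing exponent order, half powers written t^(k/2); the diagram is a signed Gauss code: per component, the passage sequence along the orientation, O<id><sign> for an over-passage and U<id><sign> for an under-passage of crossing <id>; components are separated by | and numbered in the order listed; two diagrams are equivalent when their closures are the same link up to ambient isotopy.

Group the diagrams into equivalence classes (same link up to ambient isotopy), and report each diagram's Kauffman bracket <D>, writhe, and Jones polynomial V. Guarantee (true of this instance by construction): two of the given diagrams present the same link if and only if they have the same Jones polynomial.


grouping into links: {D1, D3, D4, D5} | {D2}
V(D1) = t^(-13/2) - t^(-11/2) + t^(-9/2) - 2t^(-7/2) - t^(-3/2)  (w -3, c 11, <D> = A^-3 + 2A^5 - A^9 + A^13 - A^17)
V(D2) = -t^(1/2) - t^(5/2)  (w +1, c 9, <D> = A^-7 + A)
V(D3) = t^(-13/2) - t^(-11/2) + t^(-9/2) - 2t^(-7/2) - t^(-3/2)  [9 crossings, <D> = A^-3 + 2A^5 - A^9 + A^13 - A^17, w = -3]
D4 (bracket A^-9 + 2A^-1 - A^3 + A^7 - A^11; 11 crossings at w = -5): V = t^(-13/2) - t^(-11/2) + t^(-9/2) - 2t^(-7/2) - t^(-3/2)
V(D5) = t^(-13/2) - t^(-11/2) + t^(-9/2) - 2t^(-7/2) - t^(-3/2)  (w -5, c 11, <D> = A^-9 + 2A^-1 - A^3 + A^7 - A^11)
why: V(t) takes 2 values over 5 diagrams, fixing the grouping


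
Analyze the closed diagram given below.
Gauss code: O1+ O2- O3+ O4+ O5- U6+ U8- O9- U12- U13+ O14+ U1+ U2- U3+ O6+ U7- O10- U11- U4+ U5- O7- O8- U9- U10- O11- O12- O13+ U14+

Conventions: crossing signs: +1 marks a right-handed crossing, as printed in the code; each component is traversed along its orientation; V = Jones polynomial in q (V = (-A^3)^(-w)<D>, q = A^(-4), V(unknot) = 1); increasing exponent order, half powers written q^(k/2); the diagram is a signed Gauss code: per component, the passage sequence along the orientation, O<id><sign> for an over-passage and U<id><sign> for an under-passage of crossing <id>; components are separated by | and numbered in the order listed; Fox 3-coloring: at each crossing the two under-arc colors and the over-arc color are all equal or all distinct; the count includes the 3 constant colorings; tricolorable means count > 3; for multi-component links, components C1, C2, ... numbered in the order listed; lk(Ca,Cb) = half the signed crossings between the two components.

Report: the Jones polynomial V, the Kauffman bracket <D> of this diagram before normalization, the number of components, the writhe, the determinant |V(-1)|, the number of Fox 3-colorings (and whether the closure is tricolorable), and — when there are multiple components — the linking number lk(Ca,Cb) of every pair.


V = -q^-5 + q^-4 - q^-3 + 2q^-2 - q^-1 + 2 - q
<D> = -A^-10 + 2A^-6 - A^-2 + 2A^2 - A^6 + A^10 - A^14 (w = -2)
1 component over 14 crossings, w = -2
9 Fox colorings among 3^14, |V(-1)| = 9: tricolorable
why: V spans 6 powers of q: at least 6 crossings in any diagram


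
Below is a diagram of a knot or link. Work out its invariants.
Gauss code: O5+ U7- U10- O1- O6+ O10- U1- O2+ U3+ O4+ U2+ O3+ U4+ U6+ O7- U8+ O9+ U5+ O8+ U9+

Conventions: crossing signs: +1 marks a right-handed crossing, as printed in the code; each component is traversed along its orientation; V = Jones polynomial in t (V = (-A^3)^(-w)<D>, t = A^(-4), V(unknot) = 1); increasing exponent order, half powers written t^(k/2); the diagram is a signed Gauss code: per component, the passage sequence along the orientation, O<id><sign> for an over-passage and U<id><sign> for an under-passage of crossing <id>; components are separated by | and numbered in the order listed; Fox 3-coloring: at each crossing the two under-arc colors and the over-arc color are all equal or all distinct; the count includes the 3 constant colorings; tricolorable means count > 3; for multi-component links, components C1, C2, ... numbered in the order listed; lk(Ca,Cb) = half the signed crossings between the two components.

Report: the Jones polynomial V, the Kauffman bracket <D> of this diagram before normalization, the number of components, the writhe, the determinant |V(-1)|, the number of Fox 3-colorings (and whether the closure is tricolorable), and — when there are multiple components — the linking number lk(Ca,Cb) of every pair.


V(t) = t^2 + 2t^4 - 2t^5 + t^6 - 2t^7 + t^8
bracket: A^-20 - 2A^-16 + A^-12 - 2A^-8 + 2A^-4 + A^4, w = +4
1 component, writhe +4, over 10 crossings
det 9, colorings 27 of 3^10 — tricolorable
observation: w = +4 (over 10 crossings) is diagram-only; (-A^3)^(-4) removes it from V


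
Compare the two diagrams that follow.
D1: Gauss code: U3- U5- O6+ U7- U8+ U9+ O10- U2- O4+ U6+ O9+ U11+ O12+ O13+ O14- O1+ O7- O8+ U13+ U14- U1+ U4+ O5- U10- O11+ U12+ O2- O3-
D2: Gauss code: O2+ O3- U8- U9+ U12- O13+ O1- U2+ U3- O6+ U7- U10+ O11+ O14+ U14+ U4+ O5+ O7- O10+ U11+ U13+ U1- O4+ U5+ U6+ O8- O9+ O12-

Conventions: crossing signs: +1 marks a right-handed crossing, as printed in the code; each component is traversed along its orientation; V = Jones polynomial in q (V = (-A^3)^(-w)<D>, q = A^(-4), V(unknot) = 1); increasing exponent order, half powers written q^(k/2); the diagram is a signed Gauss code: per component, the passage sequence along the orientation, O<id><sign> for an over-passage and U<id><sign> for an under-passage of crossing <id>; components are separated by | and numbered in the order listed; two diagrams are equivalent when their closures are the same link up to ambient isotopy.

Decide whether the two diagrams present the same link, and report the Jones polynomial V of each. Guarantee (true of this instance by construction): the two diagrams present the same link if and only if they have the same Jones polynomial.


equivalent: no
V(D1) = -q^-2 + 3q^-1 - 4 + 6q - 6q^2 + 6q^3 - 5q^4 + 3q^5 - q^6  (w +2, c 14, <D> = -A^-18 + 3A^-14 - 5A^-10 + 6A^-6 - 6A^-2 + 6A^2 - 4A^6 + 3A^10 - A^14)
V(D2) = q + q^3 - q^4  (w +4, c 14, <D> = -A^-4 + 1 + A^8)
why: V(q) takes 2 values over 2 diagrams, fixing the grouping


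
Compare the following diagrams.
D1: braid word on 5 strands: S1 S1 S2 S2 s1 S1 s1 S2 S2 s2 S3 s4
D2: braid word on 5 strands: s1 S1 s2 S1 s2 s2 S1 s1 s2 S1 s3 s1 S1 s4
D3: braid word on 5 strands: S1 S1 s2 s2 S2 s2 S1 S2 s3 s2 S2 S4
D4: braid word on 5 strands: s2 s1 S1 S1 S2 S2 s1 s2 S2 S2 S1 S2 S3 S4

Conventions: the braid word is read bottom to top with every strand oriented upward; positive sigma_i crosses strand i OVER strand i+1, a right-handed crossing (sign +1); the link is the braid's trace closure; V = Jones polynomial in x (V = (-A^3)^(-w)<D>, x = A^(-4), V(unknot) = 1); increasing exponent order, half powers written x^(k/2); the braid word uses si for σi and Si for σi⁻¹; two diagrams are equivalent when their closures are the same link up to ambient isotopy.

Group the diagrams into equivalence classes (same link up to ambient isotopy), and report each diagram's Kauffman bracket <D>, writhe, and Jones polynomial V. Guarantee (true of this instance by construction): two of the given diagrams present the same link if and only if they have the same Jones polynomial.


equivalence classes: {D1, D4} | {D2} | {D3}
D1 (bracket A^-8 - A^-4 + 2 - A^4 + A^8 - A^12; 12 crossings at w = -4): V = -x^-6 + x^-5 - x^-4 + 2x^-3 - x^-2 + x^-1
V(D2) = x^-1 - 1 + 2x - 2x^2 + 2x^3 - 2x^4 + x^5  (w +4, c 14, <D> = A^-8 - 2A^-4 + 2 - 2A^4 + 2A^8 - A^12 + A^16)
V(D3) = 1  [12 crossings, <D> = A^-6, w = -2]
D4 (bracket A^-14 - A^-10 + 2A^-6 - A^-2 + A^2 - A^6; 14 crossings at w = -6): V = -x^-6 + x^-5 - x^-4 + 2x^-3 - x^-2 + x^-1
observation: 3 classes among 4 diagrams; unequal V(x) rules out equality


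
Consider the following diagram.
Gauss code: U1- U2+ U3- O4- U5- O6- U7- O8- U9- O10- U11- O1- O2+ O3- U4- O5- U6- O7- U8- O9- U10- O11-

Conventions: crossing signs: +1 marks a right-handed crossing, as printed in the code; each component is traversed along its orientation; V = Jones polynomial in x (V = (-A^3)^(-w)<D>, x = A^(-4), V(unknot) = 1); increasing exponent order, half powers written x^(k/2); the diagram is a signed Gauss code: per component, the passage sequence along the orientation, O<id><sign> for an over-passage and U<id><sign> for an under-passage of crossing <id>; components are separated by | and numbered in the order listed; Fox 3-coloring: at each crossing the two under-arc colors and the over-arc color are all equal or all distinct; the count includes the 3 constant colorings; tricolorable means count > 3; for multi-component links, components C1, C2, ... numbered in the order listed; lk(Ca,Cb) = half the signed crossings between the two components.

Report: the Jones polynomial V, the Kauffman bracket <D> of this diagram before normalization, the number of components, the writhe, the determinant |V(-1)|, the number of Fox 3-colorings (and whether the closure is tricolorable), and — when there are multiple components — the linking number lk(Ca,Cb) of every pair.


V = -x^-13 + x^-12 - x^-11 + x^-10 - x^-9 + x^-8 - x^-7 + x^-6 + x^-4
<D> = -A^-11 - A^-3 + A - A^5 + A^9 - A^13 + A^17 - A^21 + A^25 (w = -9)
1 component over 11 crossings, w = -9
9 Fox colorings among 3^11, |V(-1)| = 9: tricolorable
why: the span of V is 9, forcing >= 9 crossings in any diagram


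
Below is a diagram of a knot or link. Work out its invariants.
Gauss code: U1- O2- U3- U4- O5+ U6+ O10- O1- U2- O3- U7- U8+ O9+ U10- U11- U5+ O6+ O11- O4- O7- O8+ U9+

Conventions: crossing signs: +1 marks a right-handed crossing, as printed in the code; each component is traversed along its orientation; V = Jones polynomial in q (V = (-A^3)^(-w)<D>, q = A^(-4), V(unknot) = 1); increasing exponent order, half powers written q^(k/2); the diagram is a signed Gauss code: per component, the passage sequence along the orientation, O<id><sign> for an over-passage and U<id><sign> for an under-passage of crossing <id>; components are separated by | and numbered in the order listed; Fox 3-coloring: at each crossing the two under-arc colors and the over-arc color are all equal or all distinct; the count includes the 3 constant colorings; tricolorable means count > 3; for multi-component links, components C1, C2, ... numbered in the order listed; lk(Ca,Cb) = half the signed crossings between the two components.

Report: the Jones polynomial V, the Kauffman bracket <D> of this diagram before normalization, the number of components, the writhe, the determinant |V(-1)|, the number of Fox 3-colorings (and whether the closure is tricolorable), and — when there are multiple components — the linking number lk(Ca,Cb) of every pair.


Jones polynomial: V(q) = -q^-4 + q^-3 + q^-1
<D> = -A^-5 - A^3 + A^7; writhe -3
components 1, writhe -3 (11 crossings)
3-colorings: 9 of 3^11, det 3 — tricolorable
note: det 3 = |V(-1)|; divisible by 3, so tricolorable


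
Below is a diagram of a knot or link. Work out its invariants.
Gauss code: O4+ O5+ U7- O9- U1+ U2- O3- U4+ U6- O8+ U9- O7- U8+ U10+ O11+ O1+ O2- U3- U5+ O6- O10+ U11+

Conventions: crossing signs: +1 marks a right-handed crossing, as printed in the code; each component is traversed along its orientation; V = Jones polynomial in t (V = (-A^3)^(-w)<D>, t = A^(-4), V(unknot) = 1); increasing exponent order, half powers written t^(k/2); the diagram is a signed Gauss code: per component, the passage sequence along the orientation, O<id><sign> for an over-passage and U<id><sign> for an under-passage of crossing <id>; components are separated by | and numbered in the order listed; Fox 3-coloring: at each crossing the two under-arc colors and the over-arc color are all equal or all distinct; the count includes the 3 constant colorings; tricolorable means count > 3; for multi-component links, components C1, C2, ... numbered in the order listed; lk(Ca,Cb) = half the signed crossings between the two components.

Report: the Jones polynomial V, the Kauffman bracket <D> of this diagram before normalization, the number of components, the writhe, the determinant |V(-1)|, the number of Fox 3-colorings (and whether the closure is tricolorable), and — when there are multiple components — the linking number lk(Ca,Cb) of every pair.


Jones polynomial: V(t) = t^-2 - 2t^-1 + 3 - 3t + 3t^2 - 2t^3 + 2t^4 - t^5
<D> = A^-17 - 2A^-13 + 2A^-9 - 3A^-5 + 3A^-1 - 3A^3 + 2A^7 - A^11; writhe +1
components 1, writhe +1 (11 crossings)
3-colorings: 3 of 3^11, det 17 — not tricolorable
note: w = +1 shifts under R1 moves; the (-A^3)^(-1) factor cancels that in V
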